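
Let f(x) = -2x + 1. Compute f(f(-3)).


-13


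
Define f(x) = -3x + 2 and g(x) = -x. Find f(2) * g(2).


8


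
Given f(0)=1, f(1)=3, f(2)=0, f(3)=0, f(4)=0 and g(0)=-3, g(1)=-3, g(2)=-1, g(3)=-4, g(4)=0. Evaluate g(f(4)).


f(4) = 0
g(0) = -3

-3


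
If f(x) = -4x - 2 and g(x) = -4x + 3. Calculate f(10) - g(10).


f(10) = -42
g(10) = -37
Difference = -5

-5


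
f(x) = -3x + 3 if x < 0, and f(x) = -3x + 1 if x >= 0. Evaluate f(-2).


-2 satisfies x < 0
f(-2) = 9

9


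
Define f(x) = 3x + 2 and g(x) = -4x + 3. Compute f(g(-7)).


95


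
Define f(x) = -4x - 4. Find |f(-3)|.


f(-3) = 8
|8| = 8

8


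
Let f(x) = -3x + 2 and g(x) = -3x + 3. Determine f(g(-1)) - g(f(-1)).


f(g(-1)) = -16
g(f(-1)) = -12
Difference = -4

-4


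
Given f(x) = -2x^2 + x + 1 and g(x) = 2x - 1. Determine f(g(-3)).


-104


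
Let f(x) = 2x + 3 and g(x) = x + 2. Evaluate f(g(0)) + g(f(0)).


12


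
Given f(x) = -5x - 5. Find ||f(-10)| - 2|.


f(-10) = 45
|45| = 45
|45 - 2| = 43

43


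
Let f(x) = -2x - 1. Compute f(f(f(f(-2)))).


f(-2) = 3
f(3) = -7
f(-7) = 13
f(13) = -27

-27


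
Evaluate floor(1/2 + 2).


2


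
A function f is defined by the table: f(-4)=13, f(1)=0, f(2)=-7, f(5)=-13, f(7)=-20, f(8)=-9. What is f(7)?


Reading from the table at x = 7

-20


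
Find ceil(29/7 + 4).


29/7 = 4.1429
4.1429 + 4 = 8.1429
ceil(8.1429) = 9

9


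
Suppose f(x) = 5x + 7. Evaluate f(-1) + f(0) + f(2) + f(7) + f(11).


130


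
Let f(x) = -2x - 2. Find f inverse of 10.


Solve -2x - 2 = 10
x = (10 + 2) / (-2) = -6

-6


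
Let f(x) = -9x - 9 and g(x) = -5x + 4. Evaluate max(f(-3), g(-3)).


19


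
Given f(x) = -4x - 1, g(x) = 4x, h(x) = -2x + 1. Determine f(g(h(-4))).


h(-4) = 9
g(9) = 36
f(36) = -145

-145


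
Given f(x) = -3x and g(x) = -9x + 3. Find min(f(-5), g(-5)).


f(-5) = 15
g(-5) = 48
min = 15

15


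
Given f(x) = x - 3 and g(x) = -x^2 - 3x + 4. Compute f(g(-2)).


g(-2) = 6
f(6) = 3

3


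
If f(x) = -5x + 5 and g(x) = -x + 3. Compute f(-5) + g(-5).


f(-5) = 30
g(-5) = 8
Sum = 38

38


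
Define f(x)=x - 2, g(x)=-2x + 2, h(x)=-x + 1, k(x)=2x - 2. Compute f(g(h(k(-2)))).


-14


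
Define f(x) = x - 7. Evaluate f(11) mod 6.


4


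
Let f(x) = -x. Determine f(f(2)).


f(2) = -2
f(-2) = 2

2


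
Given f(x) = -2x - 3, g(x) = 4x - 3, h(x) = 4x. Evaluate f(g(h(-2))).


h(-2) = -8
g(-8) = -35
f(-35) = 67

67


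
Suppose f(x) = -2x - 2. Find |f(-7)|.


f(-7) = 12
|12| = 12

12


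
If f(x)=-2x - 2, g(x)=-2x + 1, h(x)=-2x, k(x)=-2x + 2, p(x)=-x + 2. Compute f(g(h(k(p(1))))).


p(1) = 1
k(1) = 0
h(0) = 0
g(0) = 1
f(1) = -4

-4


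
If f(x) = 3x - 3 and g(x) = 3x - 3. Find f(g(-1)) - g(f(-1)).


f(g(-1)) = -21
g(f(-1)) = -21
Difference = 0

0


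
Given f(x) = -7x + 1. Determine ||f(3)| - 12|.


f(3) = -20
|-20| = 20
|20 - 12| = 8

8


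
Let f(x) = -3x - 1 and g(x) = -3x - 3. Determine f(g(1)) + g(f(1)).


f(g(1)) = 17
g(f(1)) = 9
Sum = 26

26


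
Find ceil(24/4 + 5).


24/4 = 6
6 + 5 = 11
ceil(11) = 11

11


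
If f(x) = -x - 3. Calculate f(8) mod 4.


1


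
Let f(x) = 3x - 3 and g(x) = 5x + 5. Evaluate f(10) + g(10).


f(10) = 27
g(10) = 55
Sum = 82

82


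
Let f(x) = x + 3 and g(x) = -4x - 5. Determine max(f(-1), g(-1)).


f(-1) = 2
g(-1) = -1
max = 2

2


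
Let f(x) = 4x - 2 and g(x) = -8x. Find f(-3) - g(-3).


f(-3) = -14
g(-3) = 24
Difference = -38

-38


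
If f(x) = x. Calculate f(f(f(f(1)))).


f(1) = 1
f(1) = 1
f(1) = 1
f(1) = 1

1


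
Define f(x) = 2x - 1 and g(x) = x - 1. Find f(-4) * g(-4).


45


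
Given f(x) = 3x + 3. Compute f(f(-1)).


f(-1) = 0
f(0) = 3

3


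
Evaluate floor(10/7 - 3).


10/7 = 1.4286
1.4286 - 3 = -1.5714
floor(-1.5714) = -2

-2


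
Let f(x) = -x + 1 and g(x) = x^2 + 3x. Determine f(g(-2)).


g(-2) = -2
f(-2) = 3

3


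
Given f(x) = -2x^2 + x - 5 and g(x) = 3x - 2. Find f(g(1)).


g(1) = 1
f(1) = (-2)*(1)^2 + 1*(1) - 5 = -6

-6


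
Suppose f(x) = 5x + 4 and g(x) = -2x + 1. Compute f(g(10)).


g(10) = -19
f(-19) = -91

-91


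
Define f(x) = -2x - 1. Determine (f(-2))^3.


f(-2) = 3
(3)^3 = 27

27


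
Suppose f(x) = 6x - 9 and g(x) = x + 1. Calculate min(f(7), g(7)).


f(7) = 33
g(7) = 8
min = 8

8


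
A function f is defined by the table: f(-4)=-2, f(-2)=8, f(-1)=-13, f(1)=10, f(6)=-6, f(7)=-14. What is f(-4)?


-2


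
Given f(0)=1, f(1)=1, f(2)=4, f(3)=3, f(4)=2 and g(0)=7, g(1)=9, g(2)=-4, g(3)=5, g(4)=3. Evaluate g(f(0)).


f(0) = 1
g(1) = 9

9


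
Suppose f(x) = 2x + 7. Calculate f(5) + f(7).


f(5) = 17
f(7) = 21
Sum = 38

38


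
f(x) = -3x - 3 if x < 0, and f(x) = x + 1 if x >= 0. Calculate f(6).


6 satisfies x >= 0
f(6) = 7

7


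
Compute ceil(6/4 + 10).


12


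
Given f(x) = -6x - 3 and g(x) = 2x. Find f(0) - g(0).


f(0) = -3
g(0) = 0
Difference = -3

-3


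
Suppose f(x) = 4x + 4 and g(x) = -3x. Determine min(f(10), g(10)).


f(10) = 44
g(10) = -30
min = -30

-30


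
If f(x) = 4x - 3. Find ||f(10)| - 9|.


f(10) = 37
|37| = 37
|37 - 9| = 28

28


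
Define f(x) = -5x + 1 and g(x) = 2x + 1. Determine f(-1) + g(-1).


5


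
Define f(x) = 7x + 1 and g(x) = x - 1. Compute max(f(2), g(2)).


15


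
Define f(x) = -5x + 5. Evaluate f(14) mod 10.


f(14) = -65
-65 mod 10 = 5

5


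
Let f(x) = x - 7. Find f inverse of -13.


Solve x - 7 = -13
x = (-13 + 7) / 1 = -6

-6


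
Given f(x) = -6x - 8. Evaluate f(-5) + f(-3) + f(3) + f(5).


f(-5) = 22
f(-3) = 10
f(3) = -26
f(5) = -38
Sum = -32

-32


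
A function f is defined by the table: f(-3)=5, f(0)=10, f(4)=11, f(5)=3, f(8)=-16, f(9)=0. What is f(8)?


Reading from the table at x = 8

-16


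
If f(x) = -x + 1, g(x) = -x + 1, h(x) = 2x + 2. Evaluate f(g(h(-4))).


h(-4) = -6
g(-6) = 7
f(7) = -6

-6


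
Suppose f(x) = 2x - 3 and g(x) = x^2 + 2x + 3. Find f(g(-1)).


g(-1) = 2
f(2) = 1

1


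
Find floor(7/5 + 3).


7/5 = 1.4
1.4 + 3 = 4.4
floor(4.4) = 4

4


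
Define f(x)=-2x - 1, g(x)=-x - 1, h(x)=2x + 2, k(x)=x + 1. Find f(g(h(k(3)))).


k(3) = 4
h(4) = 10
g(10) = -11
f(-11) = 21

21


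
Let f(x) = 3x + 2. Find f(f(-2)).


-10


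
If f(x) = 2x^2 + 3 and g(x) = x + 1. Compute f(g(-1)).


g(-1) = 0
f(0) = 2*(0)^2 + 3 = 3

3


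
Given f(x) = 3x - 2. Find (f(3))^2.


f(3) = 7
(7)^2 = 49

49


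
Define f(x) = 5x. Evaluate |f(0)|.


f(0) = 0
|0| = 0

0


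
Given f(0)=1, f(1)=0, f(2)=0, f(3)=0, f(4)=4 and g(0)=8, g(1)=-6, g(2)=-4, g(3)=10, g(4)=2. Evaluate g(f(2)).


f(2) = 0
g(0) = 8

8


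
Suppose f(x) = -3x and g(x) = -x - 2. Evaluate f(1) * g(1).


f(1) = -3
g(1) = -3
Product = 9

9


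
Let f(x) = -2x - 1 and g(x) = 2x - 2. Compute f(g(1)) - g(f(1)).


f(g(1)) = -1
g(f(1)) = -8
Difference = 7

7


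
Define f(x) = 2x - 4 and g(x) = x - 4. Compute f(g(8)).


g(8) = 4
f(4) = 4

4


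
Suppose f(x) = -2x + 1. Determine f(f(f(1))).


f(1) = -1
f(-1) = 3
f(3) = -5

-5


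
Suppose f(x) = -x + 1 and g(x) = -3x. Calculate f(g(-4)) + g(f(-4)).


f(g(-4)) = -11
g(f(-4)) = -15
Sum = -26

-26


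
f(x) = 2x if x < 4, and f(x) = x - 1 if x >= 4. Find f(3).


3 satisfies x < 4
f(3) = 6

6


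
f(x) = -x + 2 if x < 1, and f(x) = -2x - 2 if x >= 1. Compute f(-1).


-1 satisfies x < 1
f(-1) = 3

3


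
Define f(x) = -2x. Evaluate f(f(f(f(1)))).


f(1) = -2
f(-2) = 4
f(4) = -8
f(-8) = 16

16


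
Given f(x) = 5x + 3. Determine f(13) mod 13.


3


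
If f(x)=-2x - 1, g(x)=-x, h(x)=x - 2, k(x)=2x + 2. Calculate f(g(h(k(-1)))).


k(-1) = 0
h(0) = -2
g(-2) = 2
f(2) = -5

-5


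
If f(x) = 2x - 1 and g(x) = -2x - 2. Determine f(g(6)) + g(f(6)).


f(g(6)) = -29
g(f(6)) = -24
Sum = -53

-53


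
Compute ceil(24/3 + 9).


17


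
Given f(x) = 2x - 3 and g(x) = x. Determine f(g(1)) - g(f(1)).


f(g(1)) = -1
g(f(1)) = -1
Difference = 0

0


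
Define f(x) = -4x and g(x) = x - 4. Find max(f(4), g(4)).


f(4) = -16
g(4) = 0
max = 0

0


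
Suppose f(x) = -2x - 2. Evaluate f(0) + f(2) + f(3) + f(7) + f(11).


f(0) = -2
f(2) = -6
f(3) = -8
f(7) = -16
f(11) = -24
Sum = -56

-56


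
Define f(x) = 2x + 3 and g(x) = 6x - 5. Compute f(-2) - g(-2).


f(-2) = -1
g(-2) = -17
Difference = 16

16


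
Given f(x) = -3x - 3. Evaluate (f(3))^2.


f(3) = -12
(-12)^2 = 144

144


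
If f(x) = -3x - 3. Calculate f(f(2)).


f(2) = -9
f(-9) = 24

24


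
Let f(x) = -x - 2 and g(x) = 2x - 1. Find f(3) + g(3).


f(3) = -5
g(3) = 5
Sum = 0

0


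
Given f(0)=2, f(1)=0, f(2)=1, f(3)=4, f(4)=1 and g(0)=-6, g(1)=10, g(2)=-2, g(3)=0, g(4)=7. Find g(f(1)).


f(1) = 0
g(0) = -6

-6


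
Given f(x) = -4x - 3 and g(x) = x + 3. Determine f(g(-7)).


g(-7) = -4
f(-4) = 13

13


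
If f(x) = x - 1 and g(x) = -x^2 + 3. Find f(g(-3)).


g(-3) = -6
f(-6) = -7

-7


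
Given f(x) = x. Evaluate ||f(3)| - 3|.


f(3) = 3
|3| = 3
|3 - 3| = 0

0


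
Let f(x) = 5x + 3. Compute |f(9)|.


f(9) = 48
|48| = 48

48


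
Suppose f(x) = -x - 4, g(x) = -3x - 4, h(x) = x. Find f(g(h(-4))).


-12


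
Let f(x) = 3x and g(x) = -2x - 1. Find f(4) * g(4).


f(4) = 12
g(4) = -9
Product = -108

-108


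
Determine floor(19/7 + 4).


6


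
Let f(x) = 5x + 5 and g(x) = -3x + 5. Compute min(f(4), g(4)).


f(4) = 25
g(4) = -7
min = -7

-7


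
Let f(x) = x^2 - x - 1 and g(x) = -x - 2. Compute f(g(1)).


g(1) = -3
f(-3) = 1*(-3)^2 - 1*(-3) - 1 = 11

11


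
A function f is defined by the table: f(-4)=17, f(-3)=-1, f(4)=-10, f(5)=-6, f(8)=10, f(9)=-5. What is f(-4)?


Reading from the table at x = -4

17


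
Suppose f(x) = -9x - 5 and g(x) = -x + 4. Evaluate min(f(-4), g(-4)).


8


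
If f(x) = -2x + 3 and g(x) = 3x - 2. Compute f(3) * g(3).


f(3) = -3
g(3) = 7
Product = -21

-21


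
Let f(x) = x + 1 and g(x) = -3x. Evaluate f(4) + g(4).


f(4) = 5
g(4) = -12
Sum = -7

-7


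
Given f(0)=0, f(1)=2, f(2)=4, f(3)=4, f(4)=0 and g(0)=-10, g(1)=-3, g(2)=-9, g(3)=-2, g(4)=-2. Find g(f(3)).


f(3) = 4
g(4) = -2

-2


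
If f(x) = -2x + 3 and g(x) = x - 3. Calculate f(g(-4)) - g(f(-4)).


f(g(-4)) = 17
g(f(-4)) = 8
Difference = 9

9


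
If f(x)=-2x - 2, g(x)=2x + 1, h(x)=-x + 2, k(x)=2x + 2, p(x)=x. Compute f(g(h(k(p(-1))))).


p(-1) = -1
k(-1) = 0
h(0) = 2
g(2) = 5
f(5) = -12

-12


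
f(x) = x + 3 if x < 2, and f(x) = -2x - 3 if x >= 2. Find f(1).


1 satisfies x < 2
f(1) = 4

4


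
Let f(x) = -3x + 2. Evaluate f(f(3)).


f(3) = -7
f(-7) = 23

23


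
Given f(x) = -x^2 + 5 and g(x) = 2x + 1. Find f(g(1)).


g(1) = 3
f(3) = (-1)*(3)^2 + 5 = -4

-4


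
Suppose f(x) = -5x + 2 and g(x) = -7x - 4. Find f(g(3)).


127


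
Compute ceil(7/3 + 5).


7/3 = 2.3333
2.3333 + 5 = 7.3333
ceil(7.3333) = 8

8


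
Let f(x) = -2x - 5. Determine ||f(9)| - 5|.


f(9) = -23
|-23| = 23
|23 - 5| = 18

18


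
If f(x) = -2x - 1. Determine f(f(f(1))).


f(1) = -3
f(-3) = 5
f(5) = -11

-11


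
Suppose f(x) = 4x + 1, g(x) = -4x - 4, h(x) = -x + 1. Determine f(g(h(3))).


17


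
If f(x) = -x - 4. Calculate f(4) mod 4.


f(4) = -8
-8 mod 4 = 0

0


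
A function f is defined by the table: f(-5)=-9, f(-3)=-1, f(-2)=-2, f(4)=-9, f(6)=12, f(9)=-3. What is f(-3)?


-1


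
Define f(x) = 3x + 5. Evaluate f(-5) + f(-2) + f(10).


f(-5) = -10
f(-2) = -1
f(10) = 35
Sum = 24

24


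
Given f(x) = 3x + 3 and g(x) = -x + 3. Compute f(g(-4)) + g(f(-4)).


f(g(-4)) = 24
g(f(-4)) = 12
Sum = 36

36


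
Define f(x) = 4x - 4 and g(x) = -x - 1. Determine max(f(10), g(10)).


f(10) = 36
g(10) = -11
max = 36

36


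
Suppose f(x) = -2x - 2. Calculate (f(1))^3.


f(1) = -4
(-4)^3 = -64

-64


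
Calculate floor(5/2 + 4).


5/2 = 2.5
2.5 + 4 = 6.5
floor(6.5) = 6

6


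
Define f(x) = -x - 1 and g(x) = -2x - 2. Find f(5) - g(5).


f(5) = -6
g(5) = -12
Difference = 6

6


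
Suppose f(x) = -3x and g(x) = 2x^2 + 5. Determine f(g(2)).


g(2) = 13
f(13) = -39

-39


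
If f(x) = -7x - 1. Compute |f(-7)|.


f(-7) = 48
|48| = 48

48


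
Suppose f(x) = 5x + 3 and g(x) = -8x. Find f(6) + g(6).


f(6) = 33
g(6) = -48
Sum = -15

-15


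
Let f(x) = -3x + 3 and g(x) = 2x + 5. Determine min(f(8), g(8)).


f(8) = -21
g(8) = 21
min = -21

-21


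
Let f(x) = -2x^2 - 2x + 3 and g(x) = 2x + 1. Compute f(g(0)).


g(0) = 1
f(1) = (-2)*(1)^2 - 2*(1) + 3 = -1

-1


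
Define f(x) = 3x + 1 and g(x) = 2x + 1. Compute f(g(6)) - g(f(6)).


1


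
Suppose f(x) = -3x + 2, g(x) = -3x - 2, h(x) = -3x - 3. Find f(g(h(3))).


h(3) = -12
g(-12) = 34
f(34) = -100

-100


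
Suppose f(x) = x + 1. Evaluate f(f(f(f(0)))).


f(0) = 1
f(1) = 2
f(2) = 3
f(3) = 4

4


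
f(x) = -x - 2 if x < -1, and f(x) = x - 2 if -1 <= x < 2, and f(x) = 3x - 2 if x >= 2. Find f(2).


4


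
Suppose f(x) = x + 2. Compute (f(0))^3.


8


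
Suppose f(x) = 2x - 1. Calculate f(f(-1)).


f(-1) = -3
f(-3) = -7

-7


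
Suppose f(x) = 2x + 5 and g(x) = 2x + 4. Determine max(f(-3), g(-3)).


f(-3) = -1
g(-3) = -2
max = -1

-1


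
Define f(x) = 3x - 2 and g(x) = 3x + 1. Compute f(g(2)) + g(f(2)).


f(g(2)) = 19
g(f(2)) = 13
Sum = 32

32


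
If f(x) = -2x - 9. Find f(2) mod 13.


f(2) = -13
-13 mod 13 = 0

0


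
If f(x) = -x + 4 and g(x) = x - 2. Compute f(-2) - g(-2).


10


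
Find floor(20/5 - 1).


3


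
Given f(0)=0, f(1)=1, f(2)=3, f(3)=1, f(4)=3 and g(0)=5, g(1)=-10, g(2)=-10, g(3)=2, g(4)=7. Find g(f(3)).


f(3) = 1
g(1) = -10

-10


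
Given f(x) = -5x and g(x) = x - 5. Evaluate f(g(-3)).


g(-3) = -8
f(-8) = 40

40


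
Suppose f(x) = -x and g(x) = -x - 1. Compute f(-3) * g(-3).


f(-3) = 3
g(-3) = 2
Product = 6

6


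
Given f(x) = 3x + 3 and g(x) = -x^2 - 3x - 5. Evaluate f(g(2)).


g(2) = -15
f(-15) = -42

-42


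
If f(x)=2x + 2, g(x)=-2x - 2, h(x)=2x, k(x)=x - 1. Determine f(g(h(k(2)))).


k(2) = 1
h(1) = 2
g(2) = -6
f(-6) = -10

-10


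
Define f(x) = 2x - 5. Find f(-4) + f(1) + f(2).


f(-4) = -13
f(1) = -3
f(2) = -1
Sum = -17

-17


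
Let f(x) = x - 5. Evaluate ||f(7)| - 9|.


f(7) = 2
|2| = 2
|2 - 9| = 7

7


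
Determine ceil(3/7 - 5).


3/7 = 0.4286
0.4286 - 5 = -4.5714
ceil(-4.5714) = -4

-4


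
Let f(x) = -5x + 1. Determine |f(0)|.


f(0) = 1
|1| = 1

1


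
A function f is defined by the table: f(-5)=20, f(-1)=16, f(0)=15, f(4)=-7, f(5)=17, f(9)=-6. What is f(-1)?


Reading from the table at x = -1

16


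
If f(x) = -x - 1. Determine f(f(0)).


0


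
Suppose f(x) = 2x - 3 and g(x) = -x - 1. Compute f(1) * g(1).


2


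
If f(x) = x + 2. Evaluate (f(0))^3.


f(0) = 2
(2)^3 = 8

8


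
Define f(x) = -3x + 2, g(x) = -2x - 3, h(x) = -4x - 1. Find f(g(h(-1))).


29


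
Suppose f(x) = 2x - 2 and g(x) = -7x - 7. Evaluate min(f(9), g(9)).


f(9) = 16
g(9) = -70
min = -70

-70


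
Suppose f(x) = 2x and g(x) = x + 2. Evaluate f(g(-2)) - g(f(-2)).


f(g(-2)) = 0
g(f(-2)) = -2
Difference = 2

2


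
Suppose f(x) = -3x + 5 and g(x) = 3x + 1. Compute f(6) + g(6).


f(6) = -13
g(6) = 19
Sum = 6

6


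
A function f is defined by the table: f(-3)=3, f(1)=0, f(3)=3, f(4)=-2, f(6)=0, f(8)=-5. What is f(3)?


Reading from the table at x = 3

3


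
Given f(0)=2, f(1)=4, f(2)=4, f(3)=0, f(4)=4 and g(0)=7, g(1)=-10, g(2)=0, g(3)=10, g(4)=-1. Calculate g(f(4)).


-1


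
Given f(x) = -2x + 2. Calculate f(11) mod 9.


f(11) = -20
-20 mod 9 = 7

7


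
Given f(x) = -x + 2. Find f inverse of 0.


2


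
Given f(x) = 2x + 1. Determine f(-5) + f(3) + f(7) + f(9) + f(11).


55


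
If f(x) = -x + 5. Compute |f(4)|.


f(4) = 1
|1| = 1

1


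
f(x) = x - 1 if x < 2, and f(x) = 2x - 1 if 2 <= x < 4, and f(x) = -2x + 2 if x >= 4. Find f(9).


9 satisfies x >= 4
f(9) = -16

-16


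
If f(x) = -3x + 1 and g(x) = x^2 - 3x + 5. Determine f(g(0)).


g(0) = 5
f(5) = -14

-14


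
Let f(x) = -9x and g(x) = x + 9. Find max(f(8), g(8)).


f(8) = -72
g(8) = 17
max = 17

17


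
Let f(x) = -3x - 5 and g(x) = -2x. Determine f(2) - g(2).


-7


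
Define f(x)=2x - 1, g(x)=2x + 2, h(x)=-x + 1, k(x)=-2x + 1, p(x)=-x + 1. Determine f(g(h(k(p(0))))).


p(0) = 1
k(1) = -1
h(-1) = 2
g(2) = 6
f(6) = 11

11


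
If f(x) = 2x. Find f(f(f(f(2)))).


f(2) = 4
f(4) = 8
f(8) = 16
f(16) = 32

32


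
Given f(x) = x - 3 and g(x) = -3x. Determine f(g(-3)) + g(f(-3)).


f(g(-3)) = 6
g(f(-3)) = 18
Sum = 24

24


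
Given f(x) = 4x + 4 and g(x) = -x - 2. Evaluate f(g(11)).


-48


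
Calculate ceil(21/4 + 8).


21/4 = 5.25
5.25 + 8 = 13.25
ceil(13.25) = 14

14


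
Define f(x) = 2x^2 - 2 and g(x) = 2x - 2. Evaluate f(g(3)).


g(3) = 4
f(4) = 2*(4)^2 - 2 = 30

30


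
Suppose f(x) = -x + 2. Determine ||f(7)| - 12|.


f(7) = -5
|-5| = 5
|5 - 12| = 7

7


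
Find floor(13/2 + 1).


13/2 = 6.5
6.5 + 1 = 7.5
floor(7.5) = 7

7


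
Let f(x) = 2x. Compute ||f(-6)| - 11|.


f(-6) = -12
|-12| = 12
|12 - 11| = 1

1


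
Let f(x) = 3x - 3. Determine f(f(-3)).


f(-3) = -12
f(-12) = -39

-39


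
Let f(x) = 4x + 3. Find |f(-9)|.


f(-9) = -33
|-33| = 33

33


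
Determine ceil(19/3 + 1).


19/3 = 6.3333
6.3333 + 1 = 7.3333
ceil(7.3333) = 8

8


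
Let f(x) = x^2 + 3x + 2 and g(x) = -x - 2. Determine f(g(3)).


g(3) = -5
f(-5) = 1*(-5)^2 + 3*(-5) + 2 = 12

12


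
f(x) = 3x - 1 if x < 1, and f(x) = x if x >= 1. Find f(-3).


-3 satisfies x < 1
f(-3) = -10

-10


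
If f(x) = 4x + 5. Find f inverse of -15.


-5


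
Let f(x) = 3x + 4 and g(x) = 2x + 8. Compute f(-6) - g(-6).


-10


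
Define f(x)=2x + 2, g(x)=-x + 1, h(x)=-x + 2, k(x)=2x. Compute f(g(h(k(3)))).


12


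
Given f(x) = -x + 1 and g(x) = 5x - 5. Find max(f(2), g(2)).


f(2) = -1
g(2) = 5
max = 5

5


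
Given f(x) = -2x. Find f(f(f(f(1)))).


f(1) = -2
f(-2) = 4
f(4) = -8
f(-8) = 16

16


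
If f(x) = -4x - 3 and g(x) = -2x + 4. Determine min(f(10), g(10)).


f(10) = -43
g(10) = -16
min = -43

-43


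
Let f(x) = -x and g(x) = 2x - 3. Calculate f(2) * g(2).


f(2) = -2
g(2) = 1
Product = -2

-2


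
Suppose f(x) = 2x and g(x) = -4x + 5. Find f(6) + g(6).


f(6) = 12
g(6) = -19
Sum = -7

-7


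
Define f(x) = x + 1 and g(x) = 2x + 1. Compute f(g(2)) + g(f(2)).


f(g(2)) = 6
g(f(2)) = 7
Sum = 13

13


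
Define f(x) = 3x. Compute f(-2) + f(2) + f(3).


f(-2) = -6
f(2) = 6
f(3) = 9
Sum = 9

9


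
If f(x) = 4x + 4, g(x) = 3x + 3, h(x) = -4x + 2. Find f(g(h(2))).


h(2) = -6
g(-6) = -15
f(-15) = -56

-56


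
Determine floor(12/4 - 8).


12/4 = 3
3 - 8 = -5
floor(-5) = -5

-5


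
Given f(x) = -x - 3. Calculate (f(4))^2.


f(4) = -7
(-7)^2 = 49

49


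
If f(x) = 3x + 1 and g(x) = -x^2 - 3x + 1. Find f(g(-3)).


g(-3) = 1
f(1) = 4

4


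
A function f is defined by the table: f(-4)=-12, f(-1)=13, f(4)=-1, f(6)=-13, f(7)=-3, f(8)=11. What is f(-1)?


13


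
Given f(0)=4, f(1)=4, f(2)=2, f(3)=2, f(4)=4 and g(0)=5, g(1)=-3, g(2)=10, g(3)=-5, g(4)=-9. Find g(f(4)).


f(4) = 4
g(4) = -9

-9


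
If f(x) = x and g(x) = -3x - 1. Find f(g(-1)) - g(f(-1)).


f(g(-1)) = 2
g(f(-1)) = 2
Difference = 0

0


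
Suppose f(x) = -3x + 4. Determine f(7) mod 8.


f(7) = -17
-17 mod 8 = 7

7


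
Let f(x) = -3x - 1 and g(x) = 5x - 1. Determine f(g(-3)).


g(-3) = -16
f(-16) = 47

47


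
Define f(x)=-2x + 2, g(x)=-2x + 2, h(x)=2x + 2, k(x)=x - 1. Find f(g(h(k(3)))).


k(3) = 2
h(2) = 6
g(6) = -10
f(-10) = 22

22


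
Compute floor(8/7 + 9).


8/7 = 1.1429
1.1429 + 9 = 10.1429
floor(10.1429) = 10

10


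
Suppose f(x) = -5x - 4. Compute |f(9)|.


49


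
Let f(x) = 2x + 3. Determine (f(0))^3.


f(0) = 3
(3)^3 = 27

27


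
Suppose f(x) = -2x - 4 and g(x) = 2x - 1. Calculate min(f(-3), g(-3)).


f(-3) = 2
g(-3) = -7
min = -7

-7


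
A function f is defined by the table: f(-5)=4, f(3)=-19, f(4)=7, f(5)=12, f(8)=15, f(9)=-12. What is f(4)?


7


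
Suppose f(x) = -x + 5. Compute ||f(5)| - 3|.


f(5) = 0
|0| = 0
|0 - 3| = 3

3


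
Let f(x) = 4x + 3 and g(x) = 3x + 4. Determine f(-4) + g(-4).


-21


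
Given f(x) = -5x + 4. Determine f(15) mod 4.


f(15) = -71
-71 mod 4 = 1

1


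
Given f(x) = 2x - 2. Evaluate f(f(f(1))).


f(1) = 0
f(0) = -2
f(-2) = -6

-6


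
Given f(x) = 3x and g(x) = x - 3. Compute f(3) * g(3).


f(3) = 9
g(3) = 0
Product = 0

0


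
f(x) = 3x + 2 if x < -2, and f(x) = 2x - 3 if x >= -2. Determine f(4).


4 satisfies x >= -2
f(4) = 5

5


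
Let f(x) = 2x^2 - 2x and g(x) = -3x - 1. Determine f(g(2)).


g(2) = -7
f(-7) = 2*(-7)^2 - 2*(-7) = 112

112


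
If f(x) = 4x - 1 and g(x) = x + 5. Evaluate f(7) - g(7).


15


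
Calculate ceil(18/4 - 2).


18/4 = 4.5
4.5 - 2 = 2.5
ceil(2.5) = 3

3


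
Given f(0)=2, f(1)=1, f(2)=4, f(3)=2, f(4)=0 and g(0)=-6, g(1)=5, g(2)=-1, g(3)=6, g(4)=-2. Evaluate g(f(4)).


f(4) = 0
g(0) = -6

-6


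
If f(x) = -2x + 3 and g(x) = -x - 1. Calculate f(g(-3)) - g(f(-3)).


f(g(-3)) = -1
g(f(-3)) = -10
Difference = 9

9


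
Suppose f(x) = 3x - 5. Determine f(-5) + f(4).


f(-5) = -20
f(4) = 7
Sum = -13

-13


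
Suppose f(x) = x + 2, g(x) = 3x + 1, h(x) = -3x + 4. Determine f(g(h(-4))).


51


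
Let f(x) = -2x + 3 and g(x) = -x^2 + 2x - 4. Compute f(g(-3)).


g(-3) = -19
f(-19) = 41

41


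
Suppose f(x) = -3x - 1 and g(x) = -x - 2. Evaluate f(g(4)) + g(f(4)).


f(g(4)) = 17
g(f(4)) = 11
Sum = 28

28


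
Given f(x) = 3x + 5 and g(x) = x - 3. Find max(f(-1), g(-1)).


f(-1) = 2
g(-1) = -4
max = 2

2


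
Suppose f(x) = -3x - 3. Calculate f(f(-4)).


f(-4) = 9
f(9) = -30

-30


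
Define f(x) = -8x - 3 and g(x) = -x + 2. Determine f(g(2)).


g(2) = 0
f(0) = -3

-3


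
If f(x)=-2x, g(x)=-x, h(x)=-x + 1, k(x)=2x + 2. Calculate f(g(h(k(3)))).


k(3) = 8
h(8) = -7
g(-7) = 7
f(7) = -14

-14


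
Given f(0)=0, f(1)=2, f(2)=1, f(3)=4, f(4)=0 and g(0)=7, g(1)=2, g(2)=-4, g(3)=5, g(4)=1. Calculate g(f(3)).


f(3) = 4
g(4) = 1

1


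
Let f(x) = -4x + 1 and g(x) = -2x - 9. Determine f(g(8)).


101


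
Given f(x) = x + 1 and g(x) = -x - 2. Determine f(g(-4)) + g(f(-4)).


f(g(-4)) = 3
g(f(-4)) = 1
Sum = 4

4


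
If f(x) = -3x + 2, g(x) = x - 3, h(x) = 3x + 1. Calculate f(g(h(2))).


-10


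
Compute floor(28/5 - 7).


28/5 = 5.6
5.6 - 7 = -1.4
floor(-1.4) = -2

-2


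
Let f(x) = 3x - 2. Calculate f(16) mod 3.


f(16) = 46
46 mod 3 = 1

1


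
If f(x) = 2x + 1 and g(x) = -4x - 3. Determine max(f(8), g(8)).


17


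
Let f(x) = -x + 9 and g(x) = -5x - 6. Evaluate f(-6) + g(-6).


f(-6) = 15
g(-6) = 24
Sum = 39

39


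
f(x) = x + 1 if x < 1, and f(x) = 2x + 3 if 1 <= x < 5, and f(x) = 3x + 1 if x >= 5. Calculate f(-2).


-2 satisfies x < 1
f(-2) = -1

-1


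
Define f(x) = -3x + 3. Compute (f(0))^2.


9


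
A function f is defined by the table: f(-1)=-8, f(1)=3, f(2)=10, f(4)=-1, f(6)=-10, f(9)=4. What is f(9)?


4


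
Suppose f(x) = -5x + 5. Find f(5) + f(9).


f(5) = -20
f(9) = -40
Sum = -60

-60


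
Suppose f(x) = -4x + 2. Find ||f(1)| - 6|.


f(1) = -2
|-2| = 2
|2 - 6| = 4

4


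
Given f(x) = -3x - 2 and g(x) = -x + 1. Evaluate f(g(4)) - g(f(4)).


f(g(4)) = 7
g(f(4)) = 15
Difference = -8

-8


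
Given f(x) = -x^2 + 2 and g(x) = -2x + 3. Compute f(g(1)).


g(1) = 1
f(1) = (-1)*(1)^2 + 2 = 1

1


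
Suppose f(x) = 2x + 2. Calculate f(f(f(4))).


46


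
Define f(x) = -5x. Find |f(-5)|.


25


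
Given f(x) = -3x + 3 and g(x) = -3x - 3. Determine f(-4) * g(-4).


f(-4) = 15
g(-4) = 9
Product = 135

135


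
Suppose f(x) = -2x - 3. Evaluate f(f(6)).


f(6) = -15
f(-15) = 27

27


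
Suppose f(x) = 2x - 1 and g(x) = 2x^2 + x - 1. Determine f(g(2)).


g(2) = 9
f(9) = 17

17


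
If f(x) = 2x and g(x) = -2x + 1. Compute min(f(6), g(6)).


f(6) = 12
g(6) = -11
min = -11

-11


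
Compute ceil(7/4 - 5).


7/4 = 1.75
1.75 - 5 = -3.25
ceil(-3.25) = -3

-3


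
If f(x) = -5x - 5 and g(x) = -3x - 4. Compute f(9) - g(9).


f(9) = -50
g(9) = -31
Difference = -19

-19


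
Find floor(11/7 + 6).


7


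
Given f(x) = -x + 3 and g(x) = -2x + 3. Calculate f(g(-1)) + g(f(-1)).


-7


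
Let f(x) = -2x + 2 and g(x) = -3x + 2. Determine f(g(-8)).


-50


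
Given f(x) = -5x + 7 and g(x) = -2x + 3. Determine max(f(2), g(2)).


-1


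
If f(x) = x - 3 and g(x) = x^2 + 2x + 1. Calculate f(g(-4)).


g(-4) = 9
f(9) = 6

6


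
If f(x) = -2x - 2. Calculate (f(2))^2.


f(2) = -6
(-6)^2 = 36

36


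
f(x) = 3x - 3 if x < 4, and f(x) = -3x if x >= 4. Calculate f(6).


6 satisfies x >= 4
f(6) = -18

-18


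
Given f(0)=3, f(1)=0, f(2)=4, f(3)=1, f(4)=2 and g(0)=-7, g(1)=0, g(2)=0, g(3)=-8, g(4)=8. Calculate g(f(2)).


f(2) = 4
g(4) = 8

8


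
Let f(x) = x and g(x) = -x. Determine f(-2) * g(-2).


f(-2) = -2
g(-2) = 2
Product = -4

-4


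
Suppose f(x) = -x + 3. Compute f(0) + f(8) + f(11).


f(0) = 3
f(8) = -5
f(11) = -8
Sum = -10

-10


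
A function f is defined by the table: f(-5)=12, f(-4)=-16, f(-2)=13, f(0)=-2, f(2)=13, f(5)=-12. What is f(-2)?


13


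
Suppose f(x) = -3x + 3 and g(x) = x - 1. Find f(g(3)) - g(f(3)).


f(g(3)) = -3
g(f(3)) = -7
Difference = 4

4


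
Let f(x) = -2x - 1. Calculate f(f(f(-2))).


f(-2) = 3
f(3) = -7
f(-7) = 13

13


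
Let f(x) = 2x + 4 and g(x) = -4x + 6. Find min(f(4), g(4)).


f(4) = 12
g(4) = -10
min = -10

-10


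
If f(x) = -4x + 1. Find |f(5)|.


f(5) = -19
|-19| = 19

19


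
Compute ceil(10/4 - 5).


-2


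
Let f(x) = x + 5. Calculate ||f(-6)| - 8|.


f(-6) = -1
|-1| = 1
|1 - 8| = 7

7


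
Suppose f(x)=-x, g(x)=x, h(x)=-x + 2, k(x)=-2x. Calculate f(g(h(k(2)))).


k(2) = -4
h(-4) = 6
g(6) = 6
f(6) = -6

-6


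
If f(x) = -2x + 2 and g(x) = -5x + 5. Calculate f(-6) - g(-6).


f(-6) = 14
g(-6) = 35
Difference = -21

-21


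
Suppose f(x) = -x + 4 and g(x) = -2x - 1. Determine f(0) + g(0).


f(0) = 4
g(0) = -1
Sum = 3

3


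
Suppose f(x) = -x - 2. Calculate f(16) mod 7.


3


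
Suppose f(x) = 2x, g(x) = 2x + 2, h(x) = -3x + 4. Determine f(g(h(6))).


h(6) = -14
g(-14) = -26
f(-26) = -52

-52


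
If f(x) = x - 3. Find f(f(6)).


f(6) = 3
f(3) = 0

0


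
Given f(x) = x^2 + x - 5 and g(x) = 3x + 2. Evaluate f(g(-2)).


g(-2) = -4
f(-4) = 1*(-4)^2 + 1*(-4) - 5 = 7

7


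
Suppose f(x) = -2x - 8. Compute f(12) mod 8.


f(12) = -32
-32 mod 8 = 0

0


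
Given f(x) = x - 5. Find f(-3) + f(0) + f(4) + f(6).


-13


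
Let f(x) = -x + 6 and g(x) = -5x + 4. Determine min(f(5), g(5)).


f(5) = 1
g(5) = -21
min = -21

-21


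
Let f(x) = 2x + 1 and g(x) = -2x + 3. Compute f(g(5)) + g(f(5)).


-32


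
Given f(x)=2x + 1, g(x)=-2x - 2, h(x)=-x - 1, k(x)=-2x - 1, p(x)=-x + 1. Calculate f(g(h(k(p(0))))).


p(0) = 1
k(1) = -3
h(-3) = 2
g(2) = -6
f(-6) = -11

-11


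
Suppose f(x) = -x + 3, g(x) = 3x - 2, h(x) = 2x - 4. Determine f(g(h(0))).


h(0) = -4
g(-4) = -14
f(-14) = 17

17


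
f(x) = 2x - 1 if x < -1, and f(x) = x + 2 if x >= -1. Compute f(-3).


-7


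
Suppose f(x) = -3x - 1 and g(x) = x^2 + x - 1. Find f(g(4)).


g(4) = 19
f(19) = -58

-58


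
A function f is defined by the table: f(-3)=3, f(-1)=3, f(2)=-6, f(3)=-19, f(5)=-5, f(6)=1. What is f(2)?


Reading from the table at x = 2

-6


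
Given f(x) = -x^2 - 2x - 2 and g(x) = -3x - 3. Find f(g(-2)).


g(-2) = 3
f(3) = (-1)*(3)^2 - 2*(3) - 2 = -17

-17


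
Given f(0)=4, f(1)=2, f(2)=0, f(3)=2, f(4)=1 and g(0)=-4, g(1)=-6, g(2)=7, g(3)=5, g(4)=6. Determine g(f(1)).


f(1) = 2
g(2) = 7

7


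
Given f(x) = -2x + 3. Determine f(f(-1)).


f(-1) = 5
f(5) = -7

-7


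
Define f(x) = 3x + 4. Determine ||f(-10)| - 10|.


f(-10) = -26
|-26| = 26
|26 - 10| = 16

16


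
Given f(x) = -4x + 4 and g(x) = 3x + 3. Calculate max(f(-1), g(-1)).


f(-1) = 8
g(-1) = 0
max = 8

8


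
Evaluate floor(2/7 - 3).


-3


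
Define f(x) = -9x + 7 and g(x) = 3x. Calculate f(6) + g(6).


f(6) = -47
g(6) = 18
Sum = -29

-29


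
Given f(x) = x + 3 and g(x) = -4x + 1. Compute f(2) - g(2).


12


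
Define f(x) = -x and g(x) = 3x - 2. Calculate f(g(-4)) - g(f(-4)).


f(g(-4)) = 14
g(f(-4)) = 10
Difference = 4

4


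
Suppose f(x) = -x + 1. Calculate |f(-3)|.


f(-3) = 4
|4| = 4

4


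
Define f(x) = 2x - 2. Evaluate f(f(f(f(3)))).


f(3) = 4
f(4) = 6
f(6) = 10
f(10) = 18

18


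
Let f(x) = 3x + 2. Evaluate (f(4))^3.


f(4) = 14
(14)^3 = 2744

2744


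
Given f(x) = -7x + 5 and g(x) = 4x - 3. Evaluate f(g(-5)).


g(-5) = -23
f(-23) = 166

166


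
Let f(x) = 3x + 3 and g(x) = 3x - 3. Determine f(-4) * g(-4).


f(-4) = -9
g(-4) = -15
Product = 135

135


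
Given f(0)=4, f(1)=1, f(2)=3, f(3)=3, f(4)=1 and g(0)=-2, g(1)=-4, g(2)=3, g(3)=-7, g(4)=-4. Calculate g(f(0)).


f(0) = 4
g(4) = -4

-4


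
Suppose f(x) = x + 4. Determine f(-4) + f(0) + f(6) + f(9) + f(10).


f(-4) = 0
f(0) = 4
f(6) = 10
f(9) = 13
f(10) = 14
Sum = 41

41


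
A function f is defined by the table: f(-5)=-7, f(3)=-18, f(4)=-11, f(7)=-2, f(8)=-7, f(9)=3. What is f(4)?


-11


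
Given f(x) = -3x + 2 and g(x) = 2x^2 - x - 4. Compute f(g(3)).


g(3) = 11
f(11) = -31

-31


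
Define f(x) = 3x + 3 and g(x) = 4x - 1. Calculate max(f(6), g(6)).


23


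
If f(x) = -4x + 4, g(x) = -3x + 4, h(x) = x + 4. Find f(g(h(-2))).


12


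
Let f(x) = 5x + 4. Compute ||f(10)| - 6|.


48


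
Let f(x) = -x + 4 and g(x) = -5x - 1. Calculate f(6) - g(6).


f(6) = -2
g(6) = -31
Difference = 29

29


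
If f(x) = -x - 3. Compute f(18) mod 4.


3


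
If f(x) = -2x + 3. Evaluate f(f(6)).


f(6) = -9
f(-9) = 21

21


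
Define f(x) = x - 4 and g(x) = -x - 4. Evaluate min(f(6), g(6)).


-10


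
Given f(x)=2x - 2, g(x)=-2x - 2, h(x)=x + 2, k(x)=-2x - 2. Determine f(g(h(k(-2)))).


k(-2) = 2
h(2) = 4
g(4) = -10
f(-10) = -22

-22


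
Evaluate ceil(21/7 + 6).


9


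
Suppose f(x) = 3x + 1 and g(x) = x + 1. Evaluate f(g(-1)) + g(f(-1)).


f(g(-1)) = 1
g(f(-1)) = -1
Sum = 0

0


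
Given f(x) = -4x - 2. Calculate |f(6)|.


f(6) = -26
|-26| = 26

26


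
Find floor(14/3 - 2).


14/3 = 4.6667
4.6667 - 2 = 2.6667
floor(2.6667) = 2

2


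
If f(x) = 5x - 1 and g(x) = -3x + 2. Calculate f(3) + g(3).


f(3) = 14
g(3) = -7
Sum = 7

7


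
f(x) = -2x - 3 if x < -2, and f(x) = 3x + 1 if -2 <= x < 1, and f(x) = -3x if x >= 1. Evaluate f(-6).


-6 satisfies x < -2
f(-6) = 9

9


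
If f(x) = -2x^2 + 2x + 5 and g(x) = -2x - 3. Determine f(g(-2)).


g(-2) = 1
f(1) = (-2)*(1)^2 + 2*(1) + 5 = 5

5


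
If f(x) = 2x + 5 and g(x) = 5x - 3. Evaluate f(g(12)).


g(12) = 57
f(57) = 119

119


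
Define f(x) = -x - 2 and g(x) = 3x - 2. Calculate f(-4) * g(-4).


f(-4) = 2
g(-4) = -14
Product = -28

-28


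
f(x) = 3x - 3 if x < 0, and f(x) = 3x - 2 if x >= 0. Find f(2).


2 satisfies x >= 0
f(2) = 4

4


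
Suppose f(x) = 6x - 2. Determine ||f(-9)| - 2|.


f(-9) = -56
|-56| = 56
|56 - 2| = 54

54


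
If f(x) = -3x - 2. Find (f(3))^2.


121


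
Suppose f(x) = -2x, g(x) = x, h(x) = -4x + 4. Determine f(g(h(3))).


h(3) = -8
g(-8) = -8
f(-8) = 16

16


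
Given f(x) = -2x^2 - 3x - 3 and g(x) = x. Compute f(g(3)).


g(3) = 3
f(3) = (-2)*(3)^2 - 3*(3) - 3 = -30

-30


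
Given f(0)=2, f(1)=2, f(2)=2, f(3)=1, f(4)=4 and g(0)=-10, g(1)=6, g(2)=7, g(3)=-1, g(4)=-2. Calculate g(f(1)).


f(1) = 2
g(2) = 7

7


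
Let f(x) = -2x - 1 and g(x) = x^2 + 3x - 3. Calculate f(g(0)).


g(0) = -3
f(-3) = 5

5


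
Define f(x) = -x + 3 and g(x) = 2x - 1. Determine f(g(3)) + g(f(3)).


f(g(3)) = -2
g(f(3)) = -1
Sum = -3

-3


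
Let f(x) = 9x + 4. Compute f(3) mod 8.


f(3) = 31
31 mod 8 = 7

7


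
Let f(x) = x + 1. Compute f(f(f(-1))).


2


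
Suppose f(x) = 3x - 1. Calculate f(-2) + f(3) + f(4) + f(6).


29


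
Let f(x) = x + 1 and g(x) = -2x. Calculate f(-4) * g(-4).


f(-4) = -3
g(-4) = 8
Product = -24

-24


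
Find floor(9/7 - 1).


9/7 = 1.2857
1.2857 - 1 = 0.2857
floor(0.2857) = 0

0


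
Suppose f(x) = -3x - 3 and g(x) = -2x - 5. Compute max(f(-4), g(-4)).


f(-4) = 9
g(-4) = 3
max = 9

9


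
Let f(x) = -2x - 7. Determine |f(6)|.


19


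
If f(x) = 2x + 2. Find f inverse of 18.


8


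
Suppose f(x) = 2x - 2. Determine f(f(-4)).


f(-4) = -10
f(-10) = -22

-22


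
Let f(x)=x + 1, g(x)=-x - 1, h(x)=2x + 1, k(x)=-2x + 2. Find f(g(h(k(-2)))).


k(-2) = 6
h(6) = 13
g(13) = -14
f(-14) = -13

-13


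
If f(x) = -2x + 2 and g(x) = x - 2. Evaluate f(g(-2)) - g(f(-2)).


f(g(-2)) = 10
g(f(-2)) = 4
Difference = 6

6


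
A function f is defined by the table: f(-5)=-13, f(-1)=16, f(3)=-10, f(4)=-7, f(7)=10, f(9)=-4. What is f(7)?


Reading from the table at x = 7

10


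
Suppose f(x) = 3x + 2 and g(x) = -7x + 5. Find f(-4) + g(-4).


f(-4) = -10
g(-4) = 33
Sum = 23

23


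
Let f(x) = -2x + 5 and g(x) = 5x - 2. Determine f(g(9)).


g(9) = 43
f(43) = -81

-81


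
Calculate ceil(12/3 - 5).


12/3 = 4
4 - 5 = -1
ceil(-1) = -1

-1


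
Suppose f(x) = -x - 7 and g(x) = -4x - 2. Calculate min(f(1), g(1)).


-8


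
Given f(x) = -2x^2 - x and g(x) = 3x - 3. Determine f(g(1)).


g(1) = 0
f(0) = (-2)*(0)^2 - 1*(0) = 0

0


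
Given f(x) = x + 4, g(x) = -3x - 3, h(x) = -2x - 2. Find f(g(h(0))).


7


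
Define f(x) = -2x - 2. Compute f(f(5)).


f(5) = -12
f(-12) = 22

22


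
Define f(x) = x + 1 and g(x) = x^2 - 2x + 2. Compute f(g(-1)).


g(-1) = 5
f(5) = 6

6


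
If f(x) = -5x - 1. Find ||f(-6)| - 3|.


f(-6) = 29
|29| = 29
|29 - 3| = 26

26


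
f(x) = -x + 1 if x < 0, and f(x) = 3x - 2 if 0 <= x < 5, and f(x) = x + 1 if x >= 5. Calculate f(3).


7


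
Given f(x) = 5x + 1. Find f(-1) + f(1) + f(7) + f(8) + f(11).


135


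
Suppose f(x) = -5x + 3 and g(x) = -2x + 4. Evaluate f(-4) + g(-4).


f(-4) = 23
g(-4) = 12
Sum = 35

35


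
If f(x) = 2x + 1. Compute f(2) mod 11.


f(2) = 5
5 mod 11 = 5

5


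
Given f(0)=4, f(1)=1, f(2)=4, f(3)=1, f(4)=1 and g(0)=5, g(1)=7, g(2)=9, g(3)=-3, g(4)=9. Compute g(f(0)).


f(0) = 4
g(4) = 9

9


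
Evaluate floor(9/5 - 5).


9/5 = 1.8
1.8 - 5 = -3.2
floor(-3.2) = -4

-4


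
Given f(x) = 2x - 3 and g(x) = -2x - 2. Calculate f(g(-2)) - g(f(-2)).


-11


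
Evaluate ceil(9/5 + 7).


9/5 = 1.8
1.8 + 7 = 8.8
ceil(8.8) = 9

9


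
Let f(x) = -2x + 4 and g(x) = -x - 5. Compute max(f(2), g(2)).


f(2) = 0
g(2) = -7
max = 0

0


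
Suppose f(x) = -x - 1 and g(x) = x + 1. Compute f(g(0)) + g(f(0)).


f(g(0)) = -2
g(f(0)) = 0
Sum = -2

-2


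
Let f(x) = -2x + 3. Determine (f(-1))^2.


f(-1) = 5
(5)^2 = 25

25


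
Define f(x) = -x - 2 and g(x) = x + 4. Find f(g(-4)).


g(-4) = 0
f(0) = -2

-2


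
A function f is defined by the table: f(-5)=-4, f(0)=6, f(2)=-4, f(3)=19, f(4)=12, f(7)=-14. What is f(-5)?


Reading from the table at x = -5

-4


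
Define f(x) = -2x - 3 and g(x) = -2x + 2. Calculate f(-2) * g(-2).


f(-2) = 1
g(-2) = 6
Product = 6

6


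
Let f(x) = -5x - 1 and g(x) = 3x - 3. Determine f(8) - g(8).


f(8) = -41
g(8) = 21
Difference = -62

-62


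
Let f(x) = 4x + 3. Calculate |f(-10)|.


f(-10) = -37
|-37| = 37

37


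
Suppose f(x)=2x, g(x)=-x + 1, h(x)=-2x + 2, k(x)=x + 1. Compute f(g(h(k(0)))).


2


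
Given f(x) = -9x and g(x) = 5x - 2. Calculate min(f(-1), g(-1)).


f(-1) = 9
g(-1) = -7
min = -7

-7


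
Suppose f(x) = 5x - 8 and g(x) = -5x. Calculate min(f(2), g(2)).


f(2) = 2
g(2) = -10
min = -10

-10


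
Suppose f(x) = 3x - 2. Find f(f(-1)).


f(-1) = -5
f(-5) = -17

-17


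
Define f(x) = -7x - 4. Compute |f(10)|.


f(10) = -74
|-74| = 74

74


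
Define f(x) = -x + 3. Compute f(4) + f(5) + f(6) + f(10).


f(4) = -1
f(5) = -2
f(6) = -3
f(10) = -7
Sum = -13

-13


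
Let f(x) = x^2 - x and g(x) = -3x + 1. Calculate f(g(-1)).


g(-1) = 4
f(4) = 1*(4)^2 - 1*(4) = 12

12


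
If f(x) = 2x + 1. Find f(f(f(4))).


f(4) = 9
f(9) = 19
f(19) = 39

39


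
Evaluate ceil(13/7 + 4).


13/7 = 1.8571
1.8571 + 4 = 5.8571
ceil(5.8571) = 6

6


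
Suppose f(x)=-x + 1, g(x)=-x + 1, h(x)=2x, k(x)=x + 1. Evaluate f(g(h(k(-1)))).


k(-1) = 0
h(0) = 0
g(0) = 1
f(1) = 0

0


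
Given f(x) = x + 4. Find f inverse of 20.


16


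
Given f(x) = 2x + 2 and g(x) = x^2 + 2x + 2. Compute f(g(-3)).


g(-3) = 5
f(5) = 12

12


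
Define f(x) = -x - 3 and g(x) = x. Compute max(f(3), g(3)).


f(3) = -6
g(3) = 3
max = 3

3


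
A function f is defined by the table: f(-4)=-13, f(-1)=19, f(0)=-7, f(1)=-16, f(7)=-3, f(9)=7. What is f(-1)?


Reading from the table at x = -1

19


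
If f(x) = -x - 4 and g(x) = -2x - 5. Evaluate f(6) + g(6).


-27


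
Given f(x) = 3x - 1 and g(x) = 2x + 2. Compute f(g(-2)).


-7


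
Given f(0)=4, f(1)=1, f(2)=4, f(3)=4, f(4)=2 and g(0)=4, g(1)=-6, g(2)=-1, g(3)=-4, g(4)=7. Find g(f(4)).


f(4) = 2
g(2) = -1

-1


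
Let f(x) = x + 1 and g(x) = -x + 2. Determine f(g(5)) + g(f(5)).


f(g(5)) = -2
g(f(5)) = -4
Sum = -6

-6


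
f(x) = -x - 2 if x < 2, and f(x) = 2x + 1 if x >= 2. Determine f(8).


17


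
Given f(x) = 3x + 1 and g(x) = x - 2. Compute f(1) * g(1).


-4


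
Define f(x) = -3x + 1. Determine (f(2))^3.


f(2) = -5
(-5)^3 = -125

-125


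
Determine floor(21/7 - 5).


21/7 = 3
3 - 5 = -2
floor(-2) = -2

-2


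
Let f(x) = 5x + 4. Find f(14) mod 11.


8


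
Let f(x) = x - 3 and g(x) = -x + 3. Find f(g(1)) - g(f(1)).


f(g(1)) = -1
g(f(1)) = 5
Difference = -6

-6


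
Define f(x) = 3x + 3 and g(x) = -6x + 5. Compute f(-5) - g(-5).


f(-5) = -12
g(-5) = 35
Difference = -47

-47


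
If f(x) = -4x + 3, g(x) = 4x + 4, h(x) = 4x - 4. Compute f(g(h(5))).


-269
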